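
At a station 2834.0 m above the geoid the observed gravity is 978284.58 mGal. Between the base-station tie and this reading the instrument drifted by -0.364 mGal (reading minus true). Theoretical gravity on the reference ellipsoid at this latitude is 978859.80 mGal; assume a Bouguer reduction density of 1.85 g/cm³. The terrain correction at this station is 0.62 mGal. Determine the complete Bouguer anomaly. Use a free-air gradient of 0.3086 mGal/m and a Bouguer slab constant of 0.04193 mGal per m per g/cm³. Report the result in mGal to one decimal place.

80.5

Drift-corrected reading = 978284.58 − (-0.364) = 978284.944 mGal
Free-air correction = 0.3086 × 2834.0 = 874.57 mGal
Free-air anomaly = 978284.944 − 978859.80 + (874.57) = 299.714 mGal
Bouguer slab correction = 0.04193 × 1.85 × 2834.0 = 219.83 mGal
Simple Bouguer anomaly = 299.714 − (219.83) = 79.884 mGal
Complete Bouguer anomaly = 79.884 + 0.62 = 80.504 mGal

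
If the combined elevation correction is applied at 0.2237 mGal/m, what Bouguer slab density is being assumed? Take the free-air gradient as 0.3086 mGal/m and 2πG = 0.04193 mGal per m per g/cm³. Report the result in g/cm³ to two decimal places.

2.02

0.2237 = 0.3086 − 0.04193 × ρ
ρ = (0.3086 − 0.2237) / 0.04193 = 2.02 g/cm³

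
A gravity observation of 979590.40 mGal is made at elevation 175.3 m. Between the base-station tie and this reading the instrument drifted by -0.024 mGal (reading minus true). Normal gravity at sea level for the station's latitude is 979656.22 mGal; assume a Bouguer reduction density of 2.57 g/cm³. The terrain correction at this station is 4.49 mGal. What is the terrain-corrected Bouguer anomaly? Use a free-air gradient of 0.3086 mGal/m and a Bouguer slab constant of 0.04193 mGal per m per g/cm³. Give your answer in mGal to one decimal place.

Drift-corrected reading = 979590.40 − (-0.024) = 979590.424 mGal
Free-air correction = 0.3086 × 175.3 = 54.10 mGal
Free-air anomaly = 979590.424 − 979656.22 + (54.10) = -11.696 mGal
Bouguer slab correction = 0.04193 × 2.57 × 175.3 = 18.89 mGal
Simple Bouguer anomaly = -11.696 − (18.89) = -30.586 mGal
Complete Bouguer anomaly = -30.586 + 4.49 = -26.096 mGal

-26.1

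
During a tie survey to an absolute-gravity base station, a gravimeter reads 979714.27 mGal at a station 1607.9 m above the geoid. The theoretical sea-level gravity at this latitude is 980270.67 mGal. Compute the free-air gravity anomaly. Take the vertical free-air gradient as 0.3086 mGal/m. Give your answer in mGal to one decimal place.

Free-air correction = 0.3086 × 1607.9 = 496.20 mGal
Free-air anomaly = 979714.27 − 980270.67 + (496.20) = -60.20 mGal

-60.2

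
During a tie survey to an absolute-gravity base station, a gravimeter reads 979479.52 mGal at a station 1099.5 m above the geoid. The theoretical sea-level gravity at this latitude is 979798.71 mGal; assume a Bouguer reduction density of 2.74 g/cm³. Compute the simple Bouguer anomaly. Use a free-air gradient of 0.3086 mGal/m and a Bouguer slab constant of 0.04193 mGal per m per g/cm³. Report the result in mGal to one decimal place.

Free-air correction = 0.3086 × 1099.5 = 339.31 mGal
Free-air anomaly = 979479.52 − 979798.71 + (339.31) = 20.12 mGal
Bouguer slab correction = 0.04193 × 2.74 × 1099.5 = 126.32 mGal
Simple Bouguer anomaly = 20.12 − (126.32) = -106.20 mGal

-106.2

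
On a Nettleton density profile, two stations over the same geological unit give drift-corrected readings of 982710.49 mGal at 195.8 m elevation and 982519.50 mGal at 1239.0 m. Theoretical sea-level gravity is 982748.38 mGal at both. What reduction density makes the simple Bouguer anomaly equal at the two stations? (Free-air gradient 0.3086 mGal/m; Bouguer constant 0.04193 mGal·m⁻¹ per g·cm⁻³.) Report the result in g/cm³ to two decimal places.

Δg_obs = 982519.50 − 982710.49 = -190.99 mGal over Δh = 1239.0 − 195.8 = 1043.2 m
Equal Bouguer anomalies ⇒ Δg_obs + (0.3086 − 0.04193ρ)·Δh = 0
0.3086 − 0.04193ρ = −Δg_obs/Δh = 0.18308
ρ = (0.3086 − 0.18308) / 0.04193 = 2.99 g/cm³

2.99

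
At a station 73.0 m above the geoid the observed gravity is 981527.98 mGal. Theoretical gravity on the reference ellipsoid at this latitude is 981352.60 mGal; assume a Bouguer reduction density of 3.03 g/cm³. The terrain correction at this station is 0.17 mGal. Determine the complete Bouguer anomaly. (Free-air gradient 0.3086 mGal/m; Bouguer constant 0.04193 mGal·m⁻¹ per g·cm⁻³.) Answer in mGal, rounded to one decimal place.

188.8

Free-air correction = 0.3086 × 73.0 = 22.53 mGal
Free-air anomaly = 981527.98 − 981352.60 + (22.53) = 197.91 mGal
Bouguer slab correction = 0.04193 × 3.03 × 73.0 = 9.27 mGal
Simple Bouguer anomaly = 197.91 − (9.27) = 188.64 mGal
Complete Bouguer anomaly = 188.64 + 0.17 = 188.81 mGal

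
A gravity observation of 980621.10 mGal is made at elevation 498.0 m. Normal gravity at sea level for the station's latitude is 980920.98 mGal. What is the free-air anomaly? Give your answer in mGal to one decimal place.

Free-air correction = 0.3086 × 498.0 = 153.68 mGal
Free-air anomaly = 980621.10 − 980920.98 + (153.68) = -146.20 mGal

-146.2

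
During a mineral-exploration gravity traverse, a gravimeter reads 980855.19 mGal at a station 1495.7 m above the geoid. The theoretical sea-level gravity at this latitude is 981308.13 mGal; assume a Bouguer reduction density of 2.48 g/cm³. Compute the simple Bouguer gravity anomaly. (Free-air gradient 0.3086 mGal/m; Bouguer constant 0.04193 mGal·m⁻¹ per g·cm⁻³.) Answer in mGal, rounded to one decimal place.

-146.9

Free-air correction = 0.3086 × 1495.7 = 461.57 mGal
Free-air anomaly = 980855.19 − 981308.13 + (461.57) = 8.63 mGal
Bouguer slab correction = 0.04193 × 2.48 × 1495.7 = 155.53 mGal
Simple Bouguer anomaly = 8.63 − (155.53) = -146.90 mGal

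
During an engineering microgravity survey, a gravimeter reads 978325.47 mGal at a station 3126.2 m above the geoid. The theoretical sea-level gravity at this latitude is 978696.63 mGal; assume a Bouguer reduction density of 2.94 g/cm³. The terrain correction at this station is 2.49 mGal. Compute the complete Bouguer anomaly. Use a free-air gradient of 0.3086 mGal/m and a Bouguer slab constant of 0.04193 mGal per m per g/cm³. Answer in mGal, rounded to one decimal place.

Free-air correction = 0.3086 × 3126.2 = 964.75 mGal
Free-air anomaly = 978325.47 − 978696.63 + (964.75) = 593.59 mGal
Bouguer slab correction = 0.04193 × 2.94 × 3126.2 = 385.38 mGal
Simple Bouguer anomaly = 593.59 − (385.38) = 208.21 mGal
Complete Bouguer anomaly = 208.21 + 2.49 = 210.70 mGal

210.7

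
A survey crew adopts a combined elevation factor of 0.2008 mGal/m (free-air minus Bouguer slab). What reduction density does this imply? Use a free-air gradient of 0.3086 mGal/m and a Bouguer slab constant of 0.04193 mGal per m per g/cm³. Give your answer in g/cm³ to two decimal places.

2.57

0.2008 = 0.3086 − 0.04193 × ρ
ρ = (0.3086 − 0.2008) / 0.04193 = 2.57 g/cm³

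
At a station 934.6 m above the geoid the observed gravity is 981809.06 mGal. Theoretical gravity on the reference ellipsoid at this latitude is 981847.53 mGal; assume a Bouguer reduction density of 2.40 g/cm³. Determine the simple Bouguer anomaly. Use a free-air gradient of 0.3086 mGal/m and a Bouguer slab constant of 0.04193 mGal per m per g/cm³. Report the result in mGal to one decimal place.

155.9

Free-air correction = 0.3086 × 934.6 = 288.42 mGal
Free-air anomaly = 981809.06 − 981847.53 + (288.42) = 249.95 mGal
Bouguer slab correction = 0.04193 × 2.40 × 934.6 = 94.05 mGal
Simple Bouguer anomaly = 249.95 − (94.05) = 155.90 mGal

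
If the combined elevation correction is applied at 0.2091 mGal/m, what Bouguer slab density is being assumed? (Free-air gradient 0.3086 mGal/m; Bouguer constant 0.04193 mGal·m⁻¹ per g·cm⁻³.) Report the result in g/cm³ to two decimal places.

2.37

0.2091 = 0.3086 − 0.04193 × ρ
ρ = (0.3086 − 0.2091) / 0.04193 = 2.37 g/cm³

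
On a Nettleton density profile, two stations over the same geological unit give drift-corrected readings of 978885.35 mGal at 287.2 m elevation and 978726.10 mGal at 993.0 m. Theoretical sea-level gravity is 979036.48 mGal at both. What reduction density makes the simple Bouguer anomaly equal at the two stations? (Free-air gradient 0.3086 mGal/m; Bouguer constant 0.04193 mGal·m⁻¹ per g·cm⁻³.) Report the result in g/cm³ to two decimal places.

Δg_obs = 978726.10 − 978885.35 = -159.25 mGal over Δh = 993.0 − 287.2 = 705.8 m
Equal Bouguer anomalies ⇒ Δg_obs + (0.3086 − 0.04193ρ)·Δh = 0
0.3086 − 0.04193ρ = −Δg_obs/Δh = 0.22563
ρ = (0.3086 − 0.22563) / 0.04193 = 1.98 g/cm³

1.98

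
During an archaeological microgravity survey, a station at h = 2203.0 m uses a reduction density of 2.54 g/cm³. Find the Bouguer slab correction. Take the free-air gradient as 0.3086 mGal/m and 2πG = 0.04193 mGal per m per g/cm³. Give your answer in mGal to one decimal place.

234.6

Bouguer slab correction = 0.04193 × 2.54 × 2203.0 = 234.6 mGal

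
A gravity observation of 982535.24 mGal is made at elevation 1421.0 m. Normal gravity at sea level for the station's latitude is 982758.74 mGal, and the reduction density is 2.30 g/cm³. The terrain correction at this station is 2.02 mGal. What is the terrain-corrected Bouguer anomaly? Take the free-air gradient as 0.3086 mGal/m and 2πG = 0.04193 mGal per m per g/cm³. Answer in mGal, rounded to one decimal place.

Free-air correction = 0.3086 × 1421.0 = 438.52 mGal
Free-air anomaly = 982535.24 − 982758.74 + (438.52) = 215.02 mGal
Bouguer slab correction = 0.04193 × 2.30 × 1421.0 = 137.04 mGal
Simple Bouguer anomaly = 215.02 − (137.04) = 77.98 mGal
Complete Bouguer anomaly = 77.98 + 2.02 = 80.00 mGal

80.0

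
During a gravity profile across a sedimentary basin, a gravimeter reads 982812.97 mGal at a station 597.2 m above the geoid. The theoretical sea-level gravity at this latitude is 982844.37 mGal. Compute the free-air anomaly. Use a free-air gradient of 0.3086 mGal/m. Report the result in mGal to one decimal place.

152.9

Free-air correction = 0.3086 × 597.2 = 184.30 mGal
Free-air anomaly = 982812.97 − 982844.37 + (184.30) = 152.90 mGal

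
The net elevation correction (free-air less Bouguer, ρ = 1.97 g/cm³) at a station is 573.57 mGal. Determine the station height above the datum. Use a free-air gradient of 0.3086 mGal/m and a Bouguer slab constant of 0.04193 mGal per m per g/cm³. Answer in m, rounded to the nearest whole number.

Combined gradient = 0.3086 − 0.04193 × 1.97 = 0.2259979 mGal/m
h = 573.57 / 0.2259979 = 2537.94 m

2538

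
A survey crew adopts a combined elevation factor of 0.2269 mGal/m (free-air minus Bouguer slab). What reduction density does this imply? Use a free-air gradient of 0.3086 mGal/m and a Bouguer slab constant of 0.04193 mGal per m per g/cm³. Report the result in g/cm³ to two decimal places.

0.2269 = 0.3086 − 0.04193 × ρ
ρ = (0.3086 − 0.2269) / 0.04193 = 1.95 g/cm³

1.95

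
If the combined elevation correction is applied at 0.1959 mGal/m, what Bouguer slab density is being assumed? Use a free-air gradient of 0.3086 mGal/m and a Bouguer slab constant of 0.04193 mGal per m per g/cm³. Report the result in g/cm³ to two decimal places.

0.1959 = 0.3086 − 0.04193 × ρ
ρ = (0.3086 − 0.1959) / 0.04193 = 2.69 g/cm³

2.69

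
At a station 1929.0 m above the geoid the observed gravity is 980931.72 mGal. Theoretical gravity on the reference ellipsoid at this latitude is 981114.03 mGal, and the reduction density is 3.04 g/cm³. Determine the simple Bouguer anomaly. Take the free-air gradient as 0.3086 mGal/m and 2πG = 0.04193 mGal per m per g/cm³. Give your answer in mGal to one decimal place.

Free-air correction = 0.3086 × 1929.0 = 595.29 mGal
Free-air anomaly = 980931.72 − 981114.03 + (595.29) = 412.98 mGal
Bouguer slab correction = 0.04193 × 3.04 × 1929.0 = 245.88 mGal
Simple Bouguer anomaly = 412.98 − (245.88) = 167.10 mGal

167.1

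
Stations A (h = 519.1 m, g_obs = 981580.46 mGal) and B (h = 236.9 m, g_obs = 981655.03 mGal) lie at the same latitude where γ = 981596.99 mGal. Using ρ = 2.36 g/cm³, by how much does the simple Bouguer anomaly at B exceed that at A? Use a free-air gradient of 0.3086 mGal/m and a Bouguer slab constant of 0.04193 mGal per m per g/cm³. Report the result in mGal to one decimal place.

15.4

Δg_SB(A) = 981580.46 − 981596.99 + 0.3086×519.1 − 0.04193×2.36×519.1 = 92.30 mGal
Δg_SB(B) = 981655.03 − 981596.99 + 0.3086×236.9 − 0.04193×2.36×236.9 = 107.70 mGal
Difference = 107.70 − (92.30) = 15.40 mGal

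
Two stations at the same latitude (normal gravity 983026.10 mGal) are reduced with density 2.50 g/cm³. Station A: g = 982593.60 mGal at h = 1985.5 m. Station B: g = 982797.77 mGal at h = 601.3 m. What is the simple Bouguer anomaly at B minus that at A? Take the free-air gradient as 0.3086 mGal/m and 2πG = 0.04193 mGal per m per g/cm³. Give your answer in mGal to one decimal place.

-77.9

Δg_SB(A) = 982593.60 − 983026.10 + 0.3086×1985.5 − 0.04193×2.50×1985.5 = -27.90 mGal
Δg_SB(B) = 982797.77 − 983026.10 + 0.3086×601.3 − 0.04193×2.50×601.3 = -105.80 mGal
Difference = -105.80 − (-27.90) = -77.90 mGal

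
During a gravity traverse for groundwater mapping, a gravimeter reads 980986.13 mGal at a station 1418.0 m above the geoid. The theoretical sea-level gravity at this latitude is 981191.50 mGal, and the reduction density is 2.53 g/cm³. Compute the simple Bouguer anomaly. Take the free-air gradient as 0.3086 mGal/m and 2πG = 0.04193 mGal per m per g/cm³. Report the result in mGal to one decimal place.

Free-air correction = 0.3086 × 1418.0 = 437.59 mGal
Free-air anomaly = 980986.13 − 981191.50 + (437.59) = 232.22 mGal
Bouguer slab correction = 0.04193 × 2.53 × 1418.0 = 150.43 mGal
Simple Bouguer anomaly = 232.22 − (150.43) = 81.79 mGal

81.8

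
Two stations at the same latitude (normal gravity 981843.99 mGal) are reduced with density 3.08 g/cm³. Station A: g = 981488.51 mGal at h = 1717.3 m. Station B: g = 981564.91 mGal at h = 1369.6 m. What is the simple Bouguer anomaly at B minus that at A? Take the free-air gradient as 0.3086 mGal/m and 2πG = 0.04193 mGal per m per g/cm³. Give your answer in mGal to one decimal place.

14.0

Δg_SB(A) = 981488.51 − 981843.99 + 0.3086×1717.3 − 0.04193×3.08×1717.3 = -47.30 mGal
Δg_SB(B) = 981564.91 − 981843.99 + 0.3086×1369.6 − 0.04193×3.08×1369.6 = -33.30 mGal
Difference = -33.30 − (-47.30) = 14.00 mGal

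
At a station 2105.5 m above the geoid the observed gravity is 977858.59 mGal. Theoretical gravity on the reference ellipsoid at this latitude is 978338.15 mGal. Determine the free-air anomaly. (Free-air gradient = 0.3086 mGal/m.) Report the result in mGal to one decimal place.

170.2

Free-air correction = 0.3086 × 2105.5 = 649.76 mGal
Free-air anomaly = 977858.59 − 978338.15 + (649.76) = 170.20 mGal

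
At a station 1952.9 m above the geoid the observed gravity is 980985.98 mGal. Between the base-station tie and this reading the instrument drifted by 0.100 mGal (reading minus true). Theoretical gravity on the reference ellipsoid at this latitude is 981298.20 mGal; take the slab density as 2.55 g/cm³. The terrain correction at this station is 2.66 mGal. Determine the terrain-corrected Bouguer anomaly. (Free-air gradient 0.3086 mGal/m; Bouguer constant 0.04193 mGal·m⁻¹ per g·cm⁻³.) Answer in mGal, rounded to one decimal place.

84.2

Drift-corrected reading = 980985.98 − (0.100) = 980985.880 mGal
Free-air correction = 0.3086 × 1952.9 = 602.66 mGal
Free-air anomaly = 980985.880 − 981298.20 + (602.66) = 290.340 mGal
Bouguer slab correction = 0.04193 × 2.55 × 1952.9 = 208.81 mGal
Simple Bouguer anomaly = 290.340 − (208.81) = 81.530 mGal
Complete Bouguer anomaly = 81.530 + 2.66 = 84.190 mGal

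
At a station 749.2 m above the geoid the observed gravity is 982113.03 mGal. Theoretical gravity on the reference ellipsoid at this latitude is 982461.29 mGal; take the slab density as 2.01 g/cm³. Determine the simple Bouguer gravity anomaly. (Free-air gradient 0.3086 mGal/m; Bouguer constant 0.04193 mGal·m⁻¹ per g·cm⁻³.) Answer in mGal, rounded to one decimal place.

Free-air correction = 0.3086 × 749.2 = 231.20 mGal
Free-air anomaly = 982113.03 − 982461.29 + (231.20) = -117.06 mGal
Bouguer slab correction = 0.04193 × 2.01 × 749.2 = 63.14 mGal
Simple Bouguer anomaly = -117.06 − (63.14) = -180.20 mGal

-180.2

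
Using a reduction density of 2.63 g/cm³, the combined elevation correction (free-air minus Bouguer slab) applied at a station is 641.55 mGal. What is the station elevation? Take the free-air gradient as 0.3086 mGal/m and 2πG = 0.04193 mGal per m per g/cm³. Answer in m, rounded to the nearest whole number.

Combined gradient = 0.3086 − 0.04193 × 2.63 = 0.1983241 mGal/m
h = 641.55 / 0.1983241 = 3234.86 m

3235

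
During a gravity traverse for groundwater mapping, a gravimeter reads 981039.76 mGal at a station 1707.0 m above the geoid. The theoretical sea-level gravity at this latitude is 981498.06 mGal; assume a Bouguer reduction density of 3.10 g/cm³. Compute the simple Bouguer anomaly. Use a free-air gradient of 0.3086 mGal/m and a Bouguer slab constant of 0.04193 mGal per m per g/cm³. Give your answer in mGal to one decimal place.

-153.4

Free-air correction = 0.3086 × 1707.0 = 526.78 mGal
Free-air anomaly = 981039.76 − 981498.06 + (526.78) = 68.48 mGal
Bouguer slab correction = 0.04193 × 3.10 × 1707.0 = 221.88 mGal
Simple Bouguer anomaly = 68.48 − (221.88) = -153.40 mGal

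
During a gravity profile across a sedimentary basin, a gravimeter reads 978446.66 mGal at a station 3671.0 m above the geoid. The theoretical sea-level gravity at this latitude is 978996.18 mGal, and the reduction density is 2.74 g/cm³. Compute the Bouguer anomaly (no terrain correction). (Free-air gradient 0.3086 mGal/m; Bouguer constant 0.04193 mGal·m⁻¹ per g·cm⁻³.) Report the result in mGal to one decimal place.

Free-air correction = 0.3086 × 3671.0 = 1132.87 mGal
Free-air anomaly = 978446.66 − 978996.18 + (1132.87) = 583.35 mGal
Bouguer slab correction = 0.04193 × 2.74 × 3671.0 = 421.75 mGal
Simple Bouguer anomaly = 583.35 − (421.75) = 161.60 mGal

161.6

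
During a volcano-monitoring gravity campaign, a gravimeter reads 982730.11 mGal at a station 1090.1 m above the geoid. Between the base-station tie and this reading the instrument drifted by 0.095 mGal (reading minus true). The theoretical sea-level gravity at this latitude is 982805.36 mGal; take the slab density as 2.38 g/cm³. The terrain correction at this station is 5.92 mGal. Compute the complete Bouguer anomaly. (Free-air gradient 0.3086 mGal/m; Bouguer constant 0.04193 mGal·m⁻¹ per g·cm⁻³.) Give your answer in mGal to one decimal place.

158.2

Drift-corrected reading = 982730.11 − (0.095) = 982730.015 mGal
Free-air correction = 0.3086 × 1090.1 = 336.40 mGal
Free-air anomaly = 982730.015 − 982805.36 + (336.40) = 261.055 mGal
Bouguer slab correction = 0.04193 × 2.38 × 1090.1 = 108.78 mGal
Simple Bouguer anomaly = 261.055 − (108.78) = 152.275 mGal
Complete Bouguer anomaly = 152.275 + 5.92 = 158.195 mGal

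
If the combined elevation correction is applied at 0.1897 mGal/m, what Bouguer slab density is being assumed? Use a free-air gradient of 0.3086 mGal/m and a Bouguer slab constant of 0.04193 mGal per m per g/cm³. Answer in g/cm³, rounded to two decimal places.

0.1897 = 0.3086 − 0.04193 × ρ
ρ = (0.3086 − 0.1897) / 0.04193 = 2.84 g/cm³

2.84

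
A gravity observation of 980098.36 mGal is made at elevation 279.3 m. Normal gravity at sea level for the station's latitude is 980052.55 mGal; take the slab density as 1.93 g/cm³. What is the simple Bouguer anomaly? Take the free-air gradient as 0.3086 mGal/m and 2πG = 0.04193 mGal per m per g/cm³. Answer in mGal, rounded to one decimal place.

Free-air correction = 0.3086 × 279.3 = 86.19 mGal
Free-air anomaly = 980098.36 − 980052.55 + (86.19) = 132.00 mGal
Bouguer slab correction = 0.04193 × 1.93 × 279.3 = 22.60 mGal
Simple Bouguer anomaly = 132.00 − (22.60) = 109.40 mGal

109.4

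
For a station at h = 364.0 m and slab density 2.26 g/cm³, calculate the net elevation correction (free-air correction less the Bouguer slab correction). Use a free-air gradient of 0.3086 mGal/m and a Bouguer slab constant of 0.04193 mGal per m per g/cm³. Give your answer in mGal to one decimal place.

Combined gradient = 0.3086 − 0.04193 × 2.26 = 0.2138382 mGal/m
Combined elevation correction = 0.2138382 × 364.0 = 77.8 mGal

77.8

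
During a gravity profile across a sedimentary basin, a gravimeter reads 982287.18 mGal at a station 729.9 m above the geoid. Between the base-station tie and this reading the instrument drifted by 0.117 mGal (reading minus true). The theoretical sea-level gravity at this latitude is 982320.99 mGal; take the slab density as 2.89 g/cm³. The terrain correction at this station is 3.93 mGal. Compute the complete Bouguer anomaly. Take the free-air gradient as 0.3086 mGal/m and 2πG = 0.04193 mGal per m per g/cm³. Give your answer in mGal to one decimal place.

Drift-corrected reading = 982287.18 − (0.117) = 982287.063 mGal
Free-air correction = 0.3086 × 729.9 = 225.25 mGal
Free-air anomaly = 982287.063 − 982320.99 + (225.25) = 191.323 mGal
Bouguer slab correction = 0.04193 × 2.89 × 729.9 = 88.45 mGal
Simple Bouguer anomaly = 191.323 − (88.45) = 102.873 mGal
Complete Bouguer anomaly = 102.873 + 3.93 = 106.803 mGal

106.8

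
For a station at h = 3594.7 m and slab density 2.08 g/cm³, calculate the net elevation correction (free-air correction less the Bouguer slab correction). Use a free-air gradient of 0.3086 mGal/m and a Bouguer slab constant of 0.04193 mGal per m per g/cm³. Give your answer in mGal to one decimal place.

795.8

Combined gradient = 0.3086 − 0.04193 × 2.08 = 0.2213856 mGal/m
Combined elevation correction = 0.2213856 × 3594.7 = 795.8 mGal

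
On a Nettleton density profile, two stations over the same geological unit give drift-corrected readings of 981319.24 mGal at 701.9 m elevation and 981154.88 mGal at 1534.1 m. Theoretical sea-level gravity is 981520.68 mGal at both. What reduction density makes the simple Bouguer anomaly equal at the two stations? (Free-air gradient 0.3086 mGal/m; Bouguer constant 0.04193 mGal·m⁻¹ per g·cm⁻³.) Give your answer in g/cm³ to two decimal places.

2.65

Δg_obs = 981154.88 − 981319.24 = -164.36 mGal over Δh = 1534.1 − 701.9 = 832.2 m
Equal Bouguer anomalies ⇒ Δg_obs + (0.3086 − 0.04193ρ)·Δh = 0
0.3086 − 0.04193ρ = −Δg_obs/Δh = 0.19750
ρ = (0.3086 − 0.19750) / 0.04193 = 2.65 g/cm³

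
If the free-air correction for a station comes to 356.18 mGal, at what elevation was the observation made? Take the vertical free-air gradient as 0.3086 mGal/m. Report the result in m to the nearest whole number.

h = 356.18 / 0.3086 = 1154.18 m

1154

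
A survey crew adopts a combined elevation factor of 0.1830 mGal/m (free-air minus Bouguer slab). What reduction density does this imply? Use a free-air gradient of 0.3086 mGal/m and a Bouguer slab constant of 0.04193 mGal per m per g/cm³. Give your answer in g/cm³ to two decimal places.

3.00

0.1830 = 0.3086 − 0.04193 × ρ
ρ = (0.3086 − 0.1830) / 0.04193 = 3.00 g/cm³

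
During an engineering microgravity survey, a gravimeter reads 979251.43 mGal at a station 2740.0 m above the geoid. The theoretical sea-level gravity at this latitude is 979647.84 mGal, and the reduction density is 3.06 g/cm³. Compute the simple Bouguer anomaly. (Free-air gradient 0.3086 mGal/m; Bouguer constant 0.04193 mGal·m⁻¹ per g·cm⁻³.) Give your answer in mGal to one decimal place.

Free-air correction = 0.3086 × 2740.0 = 845.56 mGal
Free-air anomaly = 979251.43 − 979647.84 + (845.56) = 449.15 mGal
Bouguer slab correction = 0.04193 × 3.06 × 2740.0 = 351.56 mGal
Simple Bouguer anomaly = 449.15 − (351.56) = 97.59 mGal

97.6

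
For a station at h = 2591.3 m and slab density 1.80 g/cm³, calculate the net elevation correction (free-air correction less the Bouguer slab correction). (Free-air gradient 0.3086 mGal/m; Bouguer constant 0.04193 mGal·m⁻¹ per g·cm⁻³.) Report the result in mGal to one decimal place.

604.1

Combined gradient = 0.3086 − 0.04193 × 1.80 = 0.2331260 mGal/m
Combined elevation correction = 0.2331260 × 2591.3 = 604.1 mGal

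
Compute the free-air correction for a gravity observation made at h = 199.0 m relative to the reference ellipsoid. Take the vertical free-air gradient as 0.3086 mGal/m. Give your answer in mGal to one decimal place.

61.4

Free-air correction = 0.3086 × 199.0 = 61.4 mGal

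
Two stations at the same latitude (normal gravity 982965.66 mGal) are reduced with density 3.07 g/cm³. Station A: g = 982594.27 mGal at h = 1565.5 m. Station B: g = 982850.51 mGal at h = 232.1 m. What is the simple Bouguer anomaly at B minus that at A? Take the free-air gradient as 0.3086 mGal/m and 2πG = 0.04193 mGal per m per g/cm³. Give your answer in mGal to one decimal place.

Δg_SB(A) = 982594.27 − 982965.66 + 0.3086×1565.5 − 0.04193×3.07×1565.5 = -89.80 mGal
Δg_SB(B) = 982850.51 − 982965.66 + 0.3086×232.1 − 0.04193×3.07×232.1 = -73.40 mGal
Difference = -73.40 − (-89.80) = 16.40 mGal

16.4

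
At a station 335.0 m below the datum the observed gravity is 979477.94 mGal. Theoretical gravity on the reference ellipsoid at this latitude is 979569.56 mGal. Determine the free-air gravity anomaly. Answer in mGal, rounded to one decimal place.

Free-air correction = 0.3086 × -335.0 = -103.38 mGal
Free-air anomaly = 979477.94 − 979569.56 + (-103.38) = -195.00 mGal

-195.0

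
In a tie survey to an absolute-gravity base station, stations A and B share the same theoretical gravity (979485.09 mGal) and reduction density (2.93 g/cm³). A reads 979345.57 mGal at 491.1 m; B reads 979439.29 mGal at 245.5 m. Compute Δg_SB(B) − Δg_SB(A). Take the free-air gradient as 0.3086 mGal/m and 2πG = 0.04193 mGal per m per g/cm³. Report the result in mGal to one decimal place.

Δg_SB(A) = 979345.57 − 979485.09 + 0.3086×491.1 − 0.04193×2.93×491.1 = -48.30 mGal
Δg_SB(B) = 979439.29 − 979485.09 + 0.3086×245.5 − 0.04193×2.93×245.5 = -0.20 mGal
Difference = -0.20 − (-48.30) = 48.10 mGal

48.1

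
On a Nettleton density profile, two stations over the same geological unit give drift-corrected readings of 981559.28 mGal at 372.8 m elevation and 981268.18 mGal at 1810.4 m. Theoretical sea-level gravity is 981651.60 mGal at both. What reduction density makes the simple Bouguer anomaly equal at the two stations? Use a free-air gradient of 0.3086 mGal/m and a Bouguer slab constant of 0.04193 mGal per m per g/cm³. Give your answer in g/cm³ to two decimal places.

2.53

Δg_obs = 981268.18 − 981559.28 = -291.10 mGal over Δh = 1810.4 − 372.8 = 1437.6 m
Equal Bouguer anomalies ⇒ Δg_obs + (0.3086 − 0.04193ρ)·Δh = 0
0.3086 − 0.04193ρ = −Δg_obs/Δh = 0.20249
ρ = (0.3086 − 0.20249) / 0.04193 = 2.53 g/cm³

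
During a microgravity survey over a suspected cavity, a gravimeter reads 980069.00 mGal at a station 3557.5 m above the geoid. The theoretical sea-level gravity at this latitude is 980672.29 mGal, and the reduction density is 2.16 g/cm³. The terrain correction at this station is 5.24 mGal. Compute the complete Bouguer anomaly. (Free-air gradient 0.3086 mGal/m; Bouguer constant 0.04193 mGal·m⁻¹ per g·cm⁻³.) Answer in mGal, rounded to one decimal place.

Free-air correction = 0.3086 × 3557.5 = 1097.84 mGal
Free-air anomaly = 980069.00 − 980672.29 + (1097.84) = 494.55 mGal
Bouguer slab correction = 0.04193 × 2.16 × 3557.5 = 322.20 mGal
Simple Bouguer anomaly = 494.55 − (322.20) = 172.35 mGal
Complete Bouguer anomaly = 172.35 + 5.24 = 177.59 mGal

177.6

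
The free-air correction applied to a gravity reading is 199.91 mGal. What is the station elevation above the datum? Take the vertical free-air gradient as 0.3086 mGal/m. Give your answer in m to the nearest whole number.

h = 199.91 / 0.3086 = 647.80 m

648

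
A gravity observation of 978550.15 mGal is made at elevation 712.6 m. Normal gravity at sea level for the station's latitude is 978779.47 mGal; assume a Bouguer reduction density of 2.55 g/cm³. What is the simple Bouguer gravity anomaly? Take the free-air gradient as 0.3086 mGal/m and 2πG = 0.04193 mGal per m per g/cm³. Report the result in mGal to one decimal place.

Free-air correction = 0.3086 × 712.6 = 219.91 mGal
Free-air anomaly = 978550.15 − 978779.47 + (219.91) = -9.41 mGal
Bouguer slab correction = 0.04193 × 2.55 × 712.6 = 76.19 mGal
Simple Bouguer anomaly = -9.41 − (76.19) = -85.60 mGal

-85.6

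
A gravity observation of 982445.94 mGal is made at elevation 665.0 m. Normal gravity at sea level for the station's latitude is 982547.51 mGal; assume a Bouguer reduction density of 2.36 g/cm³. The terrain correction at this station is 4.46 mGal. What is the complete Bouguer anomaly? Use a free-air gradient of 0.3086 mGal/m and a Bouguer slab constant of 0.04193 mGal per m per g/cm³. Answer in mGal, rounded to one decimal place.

42.3

Free-air correction = 0.3086 × 665.0 = 205.22 mGal
Free-air anomaly = 982445.94 − 982547.51 + (205.22) = 103.65 mGal
Bouguer slab correction = 0.04193 × 2.36 × 665.0 = 65.80 mGal
Simple Bouguer anomaly = 103.65 − (65.80) = 37.85 mGal
Complete Bouguer anomaly = 37.85 + 4.46 = 42.31 mGal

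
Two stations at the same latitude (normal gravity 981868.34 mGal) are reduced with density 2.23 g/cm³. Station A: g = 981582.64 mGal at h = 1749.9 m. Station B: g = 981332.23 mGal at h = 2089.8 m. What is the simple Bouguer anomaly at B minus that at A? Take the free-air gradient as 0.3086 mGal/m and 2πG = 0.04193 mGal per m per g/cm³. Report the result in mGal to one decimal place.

-177.3

Δg_SB(A) = 981582.64 − 981868.34 + 0.3086×1749.9 − 0.04193×2.23×1749.9 = 90.70 mGal
Δg_SB(B) = 981332.23 − 981868.34 + 0.3086×2089.8 − 0.04193×2.23×2089.8 = -86.60 mGal
Difference = -86.60 − (90.70) = -177.30 mGal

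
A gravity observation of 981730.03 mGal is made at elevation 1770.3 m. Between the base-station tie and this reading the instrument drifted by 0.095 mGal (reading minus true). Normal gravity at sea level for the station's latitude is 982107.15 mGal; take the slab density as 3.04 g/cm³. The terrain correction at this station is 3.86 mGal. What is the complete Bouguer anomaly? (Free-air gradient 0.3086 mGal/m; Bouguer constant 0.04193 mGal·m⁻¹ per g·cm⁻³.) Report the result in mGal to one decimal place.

Drift-corrected reading = 981730.03 − (0.095) = 981729.935 mGal
Free-air correction = 0.3086 × 1770.3 = 546.31 mGal
Free-air anomaly = 981729.935 − 982107.15 + (546.31) = 169.095 mGal
Bouguer slab correction = 0.04193 × 3.04 × 1770.3 = 225.66 mGal
Simple Bouguer anomaly = 169.095 − (225.66) = -56.565 mGal
Complete Bouguer anomaly = -56.565 + 3.86 = -52.705 mGal

-52.7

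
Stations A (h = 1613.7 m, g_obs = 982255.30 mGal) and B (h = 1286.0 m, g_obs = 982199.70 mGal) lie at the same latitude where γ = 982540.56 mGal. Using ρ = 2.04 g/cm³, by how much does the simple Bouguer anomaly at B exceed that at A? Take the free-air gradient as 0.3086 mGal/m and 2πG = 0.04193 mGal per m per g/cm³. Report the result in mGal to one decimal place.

Δg_SB(A) = 982255.30 − 982540.56 + 0.3086×1613.7 − 0.04193×2.04×1613.7 = 74.70 mGal
Δg_SB(B) = 982199.70 − 982540.56 + 0.3086×1286.0 − 0.04193×2.04×1286.0 = -54.00 mGal
Difference = -54.00 − (74.70) = -128.70 mGal

-128.7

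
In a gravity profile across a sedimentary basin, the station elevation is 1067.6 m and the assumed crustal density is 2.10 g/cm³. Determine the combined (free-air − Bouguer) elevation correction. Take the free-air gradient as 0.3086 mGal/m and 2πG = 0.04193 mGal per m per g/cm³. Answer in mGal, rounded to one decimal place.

235.5

Combined gradient = 0.3086 − 0.04193 × 2.10 = 0.2205470 mGal/m
Combined elevation correction = 0.2205470 × 1067.6 = 235.5 mGal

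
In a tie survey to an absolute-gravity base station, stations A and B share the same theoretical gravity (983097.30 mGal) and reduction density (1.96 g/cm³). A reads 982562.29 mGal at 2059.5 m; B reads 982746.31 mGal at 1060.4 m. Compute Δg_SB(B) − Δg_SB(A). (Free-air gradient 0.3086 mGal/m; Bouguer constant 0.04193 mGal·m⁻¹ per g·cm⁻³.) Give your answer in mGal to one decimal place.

-42.2

Δg_SB(A) = 982562.29 − 983097.30 + 0.3086×2059.5 − 0.04193×1.96×2059.5 = -68.70 mGal
Δg_SB(B) = 982746.31 − 983097.30 + 0.3086×1060.4 − 0.04193×1.96×1060.4 = -110.90 mGal
Difference = -110.90 − (-68.70) = -42.20 mGal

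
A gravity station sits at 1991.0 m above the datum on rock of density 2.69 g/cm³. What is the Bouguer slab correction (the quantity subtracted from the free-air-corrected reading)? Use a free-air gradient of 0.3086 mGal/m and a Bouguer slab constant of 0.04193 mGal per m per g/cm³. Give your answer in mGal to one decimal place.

Bouguer slab correction = 0.04193 × 2.69 × 1991.0 = 224.6 mGal

224.6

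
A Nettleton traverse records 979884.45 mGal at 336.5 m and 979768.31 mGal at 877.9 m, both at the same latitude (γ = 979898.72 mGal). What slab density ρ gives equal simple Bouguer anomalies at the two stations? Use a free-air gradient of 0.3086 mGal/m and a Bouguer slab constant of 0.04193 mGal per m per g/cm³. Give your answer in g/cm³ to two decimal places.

2.24

Δg_obs = 979768.31 − 979884.45 = -116.14 mGal over Δh = 877.9 − 336.5 = 541.4 m
Equal Bouguer anomalies ⇒ Δg_obs + (0.3086 − 0.04193ρ)·Δh = 0
0.3086 − 0.04193ρ = −Δg_obs/Δh = 0.21452
ρ = (0.3086 − 0.21452) / 0.04193 = 2.24 g/cm³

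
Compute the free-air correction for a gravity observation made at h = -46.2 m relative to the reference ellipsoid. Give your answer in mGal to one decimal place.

-14.3

Free-air correction = 0.3086 × -46.2 = -14.3 mGal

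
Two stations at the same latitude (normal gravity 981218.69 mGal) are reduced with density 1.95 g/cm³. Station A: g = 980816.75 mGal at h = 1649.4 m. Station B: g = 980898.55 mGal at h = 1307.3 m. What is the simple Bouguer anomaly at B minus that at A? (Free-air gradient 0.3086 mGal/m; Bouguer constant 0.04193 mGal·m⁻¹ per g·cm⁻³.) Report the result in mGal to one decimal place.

Δg_SB(A) = 980816.75 − 981218.69 + 0.3086×1649.4 − 0.04193×1.95×1649.4 = -27.80 mGal
Δg_SB(B) = 980898.55 − 981218.69 + 0.3086×1307.3 − 0.04193×1.95×1307.3 = -23.60 mGal
Difference = -23.60 − (-27.80) = 4.20 mGal

4.2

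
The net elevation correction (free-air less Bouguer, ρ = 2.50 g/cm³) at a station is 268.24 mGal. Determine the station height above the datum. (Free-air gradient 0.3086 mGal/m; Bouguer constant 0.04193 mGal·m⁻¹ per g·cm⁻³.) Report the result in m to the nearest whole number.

1316

Combined gradient = 0.3086 − 0.04193 × 2.50 = 0.2037750 mGal/m
h = 268.24 / 0.2037750 = 1316.35 m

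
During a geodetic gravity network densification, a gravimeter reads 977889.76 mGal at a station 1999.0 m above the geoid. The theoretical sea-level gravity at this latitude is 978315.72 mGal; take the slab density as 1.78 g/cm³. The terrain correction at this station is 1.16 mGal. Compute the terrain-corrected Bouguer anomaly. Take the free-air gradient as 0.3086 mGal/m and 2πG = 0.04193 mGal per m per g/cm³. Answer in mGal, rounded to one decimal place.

Free-air correction = 0.3086 × 1999.0 = 616.89 mGal
Free-air anomaly = 977889.76 − 978315.72 + (616.89) = 190.93 mGal
Bouguer slab correction = 0.04193 × 1.78 × 1999.0 = 149.20 mGal
Simple Bouguer anomaly = 190.93 − (149.20) = 41.73 mGal
Complete Bouguer anomaly = 41.73 + 1.16 = 42.89 mGal

42.9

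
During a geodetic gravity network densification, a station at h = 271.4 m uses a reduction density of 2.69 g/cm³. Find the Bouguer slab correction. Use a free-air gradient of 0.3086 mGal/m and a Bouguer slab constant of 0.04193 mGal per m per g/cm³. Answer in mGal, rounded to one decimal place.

Bouguer slab correction = 0.04193 × 2.69 × 271.4 = 30.6 mGal

30.6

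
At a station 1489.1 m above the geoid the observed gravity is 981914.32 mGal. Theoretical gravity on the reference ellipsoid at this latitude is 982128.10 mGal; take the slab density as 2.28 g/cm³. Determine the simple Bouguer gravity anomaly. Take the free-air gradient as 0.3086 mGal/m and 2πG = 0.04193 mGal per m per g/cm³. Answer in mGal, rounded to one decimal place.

Free-air correction = 0.3086 × 1489.1 = 459.54 mGal
Free-air anomaly = 981914.32 − 982128.10 + (459.54) = 245.76 mGal
Bouguer slab correction = 0.04193 × 2.28 × 1489.1 = 142.36 mGal
Simple Bouguer anomaly = 245.76 − (142.36) = 103.40 mGal

103.4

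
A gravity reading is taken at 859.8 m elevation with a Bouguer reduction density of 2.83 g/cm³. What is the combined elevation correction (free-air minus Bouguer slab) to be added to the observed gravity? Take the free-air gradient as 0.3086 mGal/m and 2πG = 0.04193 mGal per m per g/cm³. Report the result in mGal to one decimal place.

163.3

Combined gradient = 0.3086 − 0.04193 × 2.83 = 0.1899381 mGal/m
Combined elevation correction = 0.1899381 × 859.8 = 163.3 mGal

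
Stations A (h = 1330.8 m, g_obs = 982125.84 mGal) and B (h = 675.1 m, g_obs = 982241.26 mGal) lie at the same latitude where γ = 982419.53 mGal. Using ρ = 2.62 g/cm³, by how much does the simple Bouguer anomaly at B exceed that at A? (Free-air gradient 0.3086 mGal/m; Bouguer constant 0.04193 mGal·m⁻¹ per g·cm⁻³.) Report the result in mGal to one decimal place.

-14.9

Δg_SB(A) = 982125.84 − 982419.53 + 0.3086×1330.8 − 0.04193×2.62×1330.8 = -29.20 mGal
Δg_SB(B) = 982241.26 − 982419.53 + 0.3086×675.1 − 0.04193×2.62×675.1 = -44.10 mGal
Difference = -44.10 − (-29.20) = -14.90 mGal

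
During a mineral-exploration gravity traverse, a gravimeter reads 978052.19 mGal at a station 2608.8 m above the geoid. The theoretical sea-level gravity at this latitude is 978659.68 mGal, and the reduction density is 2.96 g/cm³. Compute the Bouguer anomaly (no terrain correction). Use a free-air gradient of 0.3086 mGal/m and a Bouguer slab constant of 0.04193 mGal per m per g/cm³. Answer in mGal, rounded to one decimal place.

-126.2

Free-air correction = 0.3086 × 2608.8 = 805.08 mGal
Free-air anomaly = 978052.19 − 978659.68 + (805.08) = 197.59 mGal
Bouguer slab correction = 0.04193 × 2.96 × 2608.8 = 323.79 mGal
Simple Bouguer anomaly = 197.59 − (323.79) = -126.20 mGal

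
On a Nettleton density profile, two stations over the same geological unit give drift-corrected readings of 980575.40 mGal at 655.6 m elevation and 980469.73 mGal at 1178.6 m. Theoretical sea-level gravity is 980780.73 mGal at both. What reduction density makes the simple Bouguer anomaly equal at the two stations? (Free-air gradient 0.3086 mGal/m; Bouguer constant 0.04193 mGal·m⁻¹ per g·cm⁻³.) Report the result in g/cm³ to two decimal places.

2.54

Δg_obs = 980469.73 − 980575.40 = -105.67 mGal over Δh = 1178.6 − 655.6 = 523.0 m
Equal Bouguer anomalies ⇒ Δg_obs + (0.3086 − 0.04193ρ)·Δh = 0
0.3086 − 0.04193ρ = −Δg_obs/Δh = 0.20205
ρ = (0.3086 − 0.20205) / 0.04193 = 2.54 g/cm³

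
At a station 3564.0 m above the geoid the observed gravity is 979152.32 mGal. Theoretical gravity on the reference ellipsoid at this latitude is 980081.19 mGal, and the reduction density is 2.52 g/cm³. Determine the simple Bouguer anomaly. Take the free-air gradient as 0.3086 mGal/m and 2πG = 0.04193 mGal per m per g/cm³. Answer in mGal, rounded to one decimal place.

-205.6

Free-air correction = 0.3086 × 3564.0 = 1099.85 mGal
Free-air anomaly = 979152.32 − 980081.19 + (1099.85) = 170.98 mGal
Bouguer slab correction = 0.04193 × 2.52 × 3564.0 = 376.59 mGal
Simple Bouguer anomaly = 170.98 − (376.59) = -205.61 mGal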